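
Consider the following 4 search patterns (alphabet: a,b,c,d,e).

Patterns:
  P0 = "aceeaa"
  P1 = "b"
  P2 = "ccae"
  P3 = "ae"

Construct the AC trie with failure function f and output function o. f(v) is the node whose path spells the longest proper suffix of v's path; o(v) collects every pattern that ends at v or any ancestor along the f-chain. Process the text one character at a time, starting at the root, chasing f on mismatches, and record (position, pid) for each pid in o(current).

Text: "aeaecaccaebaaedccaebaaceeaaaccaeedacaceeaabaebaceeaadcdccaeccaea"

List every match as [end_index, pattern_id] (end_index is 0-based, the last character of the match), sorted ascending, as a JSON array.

Build:
Trie nodes:
  0='ε' goto a→1 b→7 c→8
  1='a' goto c→2 e→12
  2='ac' goto e→3
  3='ace' goto e→4
  4='acee' goto a→5
  5='aceea' goto a→6
  6='aceeaa' goto ·  ←P0
  7='b' goto ·  ←P1
  8='c' goto c→9
  9='cc' goto a→10
  10='cca' goto e→11
  11='ccae' goto ·  ←P2
  12='ae' goto ·  ←P3

Failure links (BFS by depth):
  fail(1) 'a': from fail(0)=0 chase 'a': 0 ⇒ 0;  out=∅∪out(0)=∅
  fail(7) 'b': from fail(0)=0 chase 'b': 0 ⇒ 0;  out={1}∪out(0)={1}
  fail(8) 'c': from fail(0)=0 chase 'c': 0 ⇒ 0;  out=∅∪out(0)=∅
  fail(2) 'ac': from fail(1)=0 chase 'c': 0 ⇒ 8;  out=∅∪out(8)=∅
  fail(9) 'cc': from fail(8)=0 chase 'c': 0 ⇒ 8;  out=∅∪out(8)=∅
  fail(12) 'ae': from fail(1)=0 chase 'e': 0 ⇒ 0;  out={3}∪out(0)={3}
  fail(3) 'ace': from fail(2)=8 chase 'e': 8→0 ⇒ 0;  out=∅∪out(0)=∅
  fail(10) 'cca': from fail(9)=8 chase 'a': 8→0 ⇒ 1;  out=∅∪out(1)=∅
  fail(4) 'acee': from fail(3)=0 chase 'e': 0 ⇒ 0;  out=∅∪out(0)=∅
  fail(11) 'ccae': from fail(10)=1 chase 'e': 1 ⇒ 12;  out={2}∪out(12)={2,3}
  fail(5) 'aceea': from fail(4)=0 chase 'a': 0 ⇒ 1;  out=∅∪out(1)=∅
  fail(6) 'aceeaa': from fail(5)=1 chase 'a': 1→0 ⇒ 1;  out={0}∪out(1)={0}

Text stream:
i=0 'a': node 0→1
i=1 'e': node 1→12  ** P3@[0:1]
i=2 'a': node 12→1 (fail-walked)
i=3 'e': node 1→12  ** P3@[2:3]
i=4 'c': node 12→8 (fail-walked)
i=5 'a': node 8→1 (fail-walked)
i=6 'c': node 1→2
i=7 'c': node 2→9 (fail-walked)
i=8 'a': node 9→10
i=9 'e': node 10→11  ** P2@[6:9],P3@[8:9]
i=10 'b': node 11→7 (fail-walked)  ** P1@[10:10]
i=11 'a': node 7→1 (fail-walked)
i=12 'a': node 1→1 (fail-walked)
i=13 'e': node 1→12  ** P3@[12:13]
i=14 'd': node 12→0 (fail-walked)
i=15 'c': node 0→8
i=16 'c': node 8→9
i=17 'a': node 9→10
i=18 'e': node 10→11  ** P2@[15:18],P3@[17:18]
i=19 'b': node 11→7 (fail-walked)  ** P1@[19:19]
i=20 'a': node 7→1 (fail-walked)
i=21 'a': node 1→1 (fail-walked)
i=22 'c': node 1→2
i=23 'e': node 2→3
i=24 'e': node 3→4
i=25 'a': node 4→5
i=26 'a': node 5→6  ** P0@[21:26]
i=27 'a': node 6→1 (fail-walked)
i=28 'c': node 1→2
i=29 'c': node 2→9 (fail-walked)
i=30 'a': node 9→10
i=31 'e': node 10→11  ** P2@[28:31],P3@[30:31]
i=32 'e': node 11→0 (fail-walked)
i=33 'd': node 0→0
i=34 'a': node 0→1
i=35 'c': node 1→2
i=36 'a': node 2→1 (fail-walked)
i=37 'c': node 1→2
i=38 'e': node 2→3
i=39 'e': node 3→4
i=40 'a': node 4→5
i=41 'a': node 5→6  ** P0@[36:41]
i=42 'b': node 6→7 (fail-walked)  ** P1@[42:42]
i=43 'a': node 7→1 (fail-walked)
i=44 'e': node 1→12  ** P3@[43:44]
i=45 'b': node 12→7 (fail-walked)  ** P1@[45:45]
i=46 'a': node 7→1 (fail-walked)
i=47 'c': node 1→2
i=48 'e': node 2→3
i=49 'e': node 3→4
i=50 'a': node 4→5
i=51 'a': node 5→6  ** P0@[46:51]
i=52 'd': node 6→0 (fail-walked)
i=53 'c': node 0→8
i=54 'd': node 8→0 (fail-walked)
i=55 'c': node 0→8
i=56 'c': node 8→9
i=57 'a': node 9→10
i=58 'e': node 10→11  ** P2@[55:58],P3@[57:58]
i=59 'c': node 11→8 (fail-walked)
i=60 'c': node 8→9
i=61 'a': node 9→10
i=62 'e': node 10→11  ** P2@[59:62],P3@[61:62]
i=63 'a': node 11→1 (fail-walked)

Matches: [[1,3],[3,3],[9,2],[9,3],[10,1],[13,3],[18,2],[18,3],[19,1],[26,0],[31,2],[31,3],[41,0],[42,1],[44,3],[45,1],[51,0],[58,2],[58,3],[62,2],[62,3]]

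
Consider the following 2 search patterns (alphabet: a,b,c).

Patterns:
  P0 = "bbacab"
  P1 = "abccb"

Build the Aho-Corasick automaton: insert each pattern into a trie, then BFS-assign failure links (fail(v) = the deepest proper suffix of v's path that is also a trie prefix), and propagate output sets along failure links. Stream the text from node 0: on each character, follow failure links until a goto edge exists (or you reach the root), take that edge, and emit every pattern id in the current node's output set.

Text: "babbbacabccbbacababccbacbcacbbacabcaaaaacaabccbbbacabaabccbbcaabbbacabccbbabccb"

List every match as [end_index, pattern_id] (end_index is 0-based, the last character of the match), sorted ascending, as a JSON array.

Build:
Trie (insert patterns):
  0='ε' goto a→7 b→1
  1='b' goto b→2
  2='bb' goto a→3
  3='bba' goto c→4
  4='bbac' goto a→5
  5='bbaca' goto b→6
  6='bbacab' goto ·  [P0 ends]
  7='a' goto b→8
  8='ab' goto c→9
  9='abc' goto c→10
  10='abcc' goto b→11
  11='abccb' goto ·  [P1 ends]

Failure links (BFS by depth):
  n1('b'): parent n0 fail=0; on 'b' 0 → fail=0;  out ∅∪∅=∅
  n7('a'): parent n0 fail=0; on 'a' 0 → fail=0;  out ∅∪∅=∅
  n2('bb'): parent n1 fail=0; on 'b' 0 → fail=1;  out ∅∪∅=∅
  n8('ab'): parent n7 fail=0; on 'b' 0 → fail=1;  out ∅∪∅=∅
  n3('bba'): parent n2 fail=1; on 'a' 1→0 → fail=7;  out ∅∪∅=∅
  n9('abc'): parent n8 fail=1; on 'c' 1→0 → fail=0;  out ∅∪∅=∅
  n4('bbac'): parent n3 fail=7; on 'c' 7→0 → fail=0;  out ∅∪∅=∅
  n10('abcc'): parent n9 fail=0; on 'c' 0 → fail=0;  out ∅∪∅=∅
  n5('bbaca'): parent n4 fail=0; on 'a' 0 → fail=7;  out ∅∪∅=∅
  n11('abccb'): parent n10 fail=0; on 'b' 0 → fail=1;  out {1}∪∅={1}
  n6('bbacab'): parent n5 fail=7; on 'b' 7 → fail=8;  out {0}∪∅={0}

Text stream:
pos 0 'b': at 1
pos 1 'a': at 7 (fail-walked)
pos 2 'b': at 8
pos 3 'b': at 2 (fail-walked)
pos 4 'b': at 2 (fail-walked)
pos 5 'a': at 3
pos 6 'c': at 4
pos 7 'a': at 5
pos 8 'b': at 6  ** P0@[3:8]
pos 9 'c': at 9 (fail-walked)
pos 10 'c': at 10
pos 11 'b': at 11  ** P1@[7:11]
pos 12 'b': at 2 (fail-walked)
pos 13 'a': at 3
pos 14 'c': at 4
pos 15 'a': at 5
pos 16 'b': at 6  ** P0@[11:16]
pos 17 'a': at 7 (fail-walked)
pos 18 'b': at 8
pos 19 'c': at 9
pos 20 'c': at 10
pos 21 'b': at 11  ** P1@[17:21]
pos 22 'a': at 7 (fail-walked)
pos 23 'c': at 0 (fail-walked)
pos 24 'b': at 1
pos 25 'c': at 0 (fail-walked)
pos 26 'a': at 7
pos 27 'c': at 0 (fail-walked)
pos 28 'b': at 1
pos 29 'b': at 2
pos 30 'a': at 3
pos 31 'c': at 4
pos 32 'a': at 5
pos 33 'b': at 6  ** P0@[28:33]
pos 34 'c': at 9 (fail-walked)
pos 35 'a': at 7 (fail-walked)
pos 36 'a': at 7 (fail-walked)
pos 37 'a': at 7 (fail-walked)
pos 38 'a': at 7 (fail-walked)
pos 39 'a': at 7 (fail-walked)
pos 40 'c': at 0 (fail-walked)
pos 41 'a': at 7
pos 42 'a': at 7 (fail-walked)
pos 43 'b': at 8
pos 44 'c': at 9
pos 45 'c': at 10
pos 46 'b': at 11  ** P1@[42:46]
pos 47 'b': at 2 (fail-walked)
pos 48 'b': at 2 (fail-walked)
pos 49 'a': at 3
pos 50 'c': at 4
pos 51 'a': at 5
pos 52 'b': at 6  ** P0@[47:52]
pos 53 'a': at 7 (fail-walked)
pos 54 'a': at 7 (fail-walked)
pos 55 'b': at 8
pos 56 'c': at 9
pos 57 'c': at 10
pos 58 'b': at 11  ** P1@[54:58]
pos 59 'b': at 2 (fail-walked)
pos 60 'c': at 0 (fail-walked)
pos 61 'a': at 7
pos 62 'a': at 7 (fail-walked)
pos 63 'b': at 8
pos 64 'b': at 2 (fail-walked)
pos 65 'b': at 2 (fail-walked)
pos 66 'a': at 3
pos 67 'c': at 4
pos 68 'a': at 5
pos 69 'b': at 6  ** P0@[64:69]
pos 70 'c': at 9 (fail-walked)
pos 71 'c': at 10
pos 72 'b': at 11  ** P1@[68:72]
pos 73 'b': at 2 (fail-walked)
pos 74 'a': at 3
pos 75 'b': at 8 (fail-walked)
pos 76 'c': at 9
pos 77 'c': at 10
pos 78 'b': at 11  ** P1@[74:78]

Result: [[8,0],[11,1],[16,0],[21,1],[33,0],[46,1],[52,0],[58,1],[69,0],[72,1],[78,1]]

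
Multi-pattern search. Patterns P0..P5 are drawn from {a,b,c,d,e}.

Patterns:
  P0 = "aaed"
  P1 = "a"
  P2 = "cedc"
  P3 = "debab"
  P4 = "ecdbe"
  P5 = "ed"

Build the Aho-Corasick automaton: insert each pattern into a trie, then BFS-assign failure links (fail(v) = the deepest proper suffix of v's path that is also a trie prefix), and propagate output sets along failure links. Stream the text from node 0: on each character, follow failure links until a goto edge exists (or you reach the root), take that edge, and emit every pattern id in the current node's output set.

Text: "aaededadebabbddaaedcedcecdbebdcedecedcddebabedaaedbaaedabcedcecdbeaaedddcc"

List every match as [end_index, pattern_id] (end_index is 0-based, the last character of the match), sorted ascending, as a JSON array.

Build automaton:
Trie nodes:
  n0 'ε': a→1 c→5 d→9 e→14
  n1 'a': a→2  ←P1
  n2 'aa': e→3
  n3 'aae': d→4
  n4 'aaed': ·  ←P0
  n5 'c': e→6
  n6 'ce': d→7
  n7 'ced': c→8
  n8 'cedc': ·  ←P2
  n9 'd': e→10
  n10 'de': b→11
  n11 'deb': a→12
  n12 'deba': b→13
  n13 'debab': ·  ←P3
  n14 'e': c→15 d→19
  n15 'ec': d→16
  n16 'ecd': b→17
  n17 'ecdb': e→18
  n18 'ecdbe': ·  ←P4
  n19 'ed': ·  ←P5

Failure links (BFS by depth):
  n1('a'): parent n0 fail=0; on 'a' 0 → fail=0;  out {1}∪∅={1}
  n5('c'): parent n0 fail=0; on 'c' 0 → fail=0;  out ∅∪∅=∅
  n9('d'): parent n0 fail=0; on 'd' 0 → fail=0;  out ∅∪∅=∅
  n14('e'): parent n0 fail=0; on 'e' 0 → fail=0;  out ∅∪∅=∅
  n2('aa'): parent n1 fail=0; on 'a' 0 → fail=1;  out ∅∪{1}={1}
  n6('ce'): parent n5 fail=0; on 'e' 0 → fail=14;  out ∅∪∅=∅
  n10('de'): parent n9 fail=0; on 'e' 0 → fail=14;  out ∅∪∅=∅
  n15('ec'): parent n14 fail=0; on 'c' 0 → fail=5;  out ∅∪∅=∅
  n19('ed'): parent n14 fail=0; on 'd' 0 → fail=9;  out {5}∪∅={5}
  n3('aae'): parent n2 fail=1; on 'e' 1→0 → fail=14;  out ∅∪∅=∅
  n7('ced'): parent n6 fail=14; on 'd' 14 → fail=19;  out ∅∪{5}={5}
  n11('deb'): parent n10 fail=14; on 'b' 14→0 → fail=0;  out ∅∪∅=∅
  n16('ecd'): parent n15 fail=5; on 'd' 5→0 → fail=9;  out ∅∪∅=∅
  n4('aaed'): parent n3 fail=14; on 'd' 14 → fail=19;  out {0}∪{5}={0,5}
  n8('cedc'): parent n7 fail=19; on 'c' 19→9→0 → fail=5;  out {2}∪∅={2}
  n12('deba'): parent n11 fail=0; on 'a' 0 → fail=1;  out ∅∪{1}={1}
  n17('ecdb'): parent n16 fail=9; on 'b' 9→0 → fail=0;  out ∅∪∅=∅
  n13('debab'): parent n12 fail=1; on 'b' 1→0 → fail=0;  out {3}∪∅={3}
  n18('ecdbe'): parent n17 fail=0; on 'e' 0 → fail=14;  out {4}∪∅={4}

Text stream:
[0] read 'a'  n0⇒n1  emit P1@[0:0]
[1] read 'a'  n1⇒n2  emit P1@[1:1]
[2] read 'e'  n2⇒n3
[3] read 'd'  n3⇒n4  emit P0@[0:3],P5@[2:3]
[4] read 'e'  n4⇒n10 (fail-walked)
[5] read 'd'  n10⇒n19 (fail-walked)  emit P5@[4:5]
[6] read 'a'  n19⇒n1 (fail-walked)  emit P1@[6:6]
[7] read 'd'  n1⇒n9 (fail-walked)
[8] read 'e'  n9⇒n10
[9] read 'b'  n10⇒n11
[10] read 'a'  n11⇒n12  emit P1@[10:10]
[11] read 'b'  n12⇒n13  emit P3@[7:11]
[12] read 'b'  n13⇒n0 (fail-walked)
[13] read 'd'  n0⇒n9
[14] read 'd'  n9⇒n9 (fail-walked)
[15] read 'a'  n9⇒n1 (fail-walked)  emit P1@[15:15]
[16] read 'a'  n1⇒n2  emit P1@[16:16]
[17] read 'e'  n2⇒n3
[18] read 'd'  n3⇒n4  emit P0@[15:18],P5@[17:18]
[19] read 'c'  n4⇒n5 (fail-walked)
[20] read 'e'  n5⇒n6
[21] read 'd'  n6⇒n7  emit P5@[20:21]
[22] read 'c'  n7⇒n8  emit P2@[19:22]
[23] read 'e'  n8⇒n6 (fail-walked)
[24] read 'c'  n6⇒n15 (fail-walked)
[25] read 'd'  n15⇒n16
[26] read 'b'  n16⇒n17
[27] read 'e'  n17⇒n18  emit P4@[23:27]
[28] read 'b'  n18⇒n0 (fail-walked)
[29] read 'd'  n0⇒n9
[30] read 'c'  n9⇒n5 (fail-walked)
[31] read 'e'  n5⇒n6
[32] read 'd'  n6⇒n7  emit P5@[31:32]
[33] read 'e'  n7⇒n10 (fail-walked)
[34] read 'c'  n10⇒n15 (fail-walked)
[35] read 'e'  n15⇒n6 (fail-walked)
[36] read 'd'  n6⇒n7  emit P5@[35:36]
[37] read 'c'  n7⇒n8  emit P2@[34:37]
[38] read 'd'  n8⇒n9 (fail-walked)
[39] read 'd'  n9⇒n9 (fail-walked)
[40] read 'e'  n9⇒n10
[41] read 'b'  n10⇒n11
[42] read 'a'  n11⇒n12  emit P1@[42:42]
[43] read 'b'  n12⇒n13  emit P3@[39:43]
[44] read 'e'  n13⇒n14 (fail-walked)
[45] read 'd'  n14⇒n19  emit P5@[44:45]
[46] read 'a'  n19⇒n1 (fail-walked)  emit P1@[46:46]
[47] read 'a'  n1⇒n2  emit P1@[47:47]
[48] read 'e'  n2⇒n3
[49] read 'd'  n3⇒n4  emit P0@[46:49],P5@[48:49]
[50] read 'b'  n4⇒n0 (fail-walked)
[51] read 'a'  n0⇒n1  emit P1@[51:51]
[52] read 'a'  n1⇒n2  emit P1@[52:52]
[53] read 'e'  n2⇒n3
[54] read 'd'  n3⇒n4  emit P0@[51:54],P5@[53:54]
[55] read 'a'  n4⇒n1 (fail-walked)  emit P1@[55:55]
[56] read 'b'  n1⇒n0 (fail-walked)
[57] read 'c'  n0⇒n5
[58] read 'e'  n5⇒n6
[59] read 'd'  n6⇒n7  emit P5@[58:59]
[60] read 'c'  n7⇒n8  emit P2@[57:60]
[61] read 'e'  n8⇒n6 (fail-walked)
[62] read 'c'  n6⇒n15 (fail-walked)
[63] read 'd'  n15⇒n16
[64] read 'b'  n16⇒n17
[65] read 'e'  n17⇒n18  emit P4@[61:65]
[66] read 'a'  n18⇒n1 (fail-walked)  emit P1@[66:66]
[67] read 'a'  n1⇒n2  emit P1@[67:67]
[68] read 'e'  n2⇒n3
[69] read 'd'  n3⇒n4  emit P0@[66:69],P5@[68:69]
[70] read 'd'  n4⇒n9 (fail-walked)
[71] read 'd'  n9⇒n9 (fail-walked)
[72] read 'c'  n9⇒n5 (fail-walked)
[73] read 'c'  n5⇒n5 (fail-walked)

All matches (sorted): [[0,1],[1,1],[3,0],[3,5],[5,5],[6,1],[10,1],[11,3],[15,1],[16,1],[18,0],[18,5],[21,5],[22,2],[27,4],[32,5],[36,5],[37,2],[42,1],[43,3],[45,5],[46,1],[47,1],[49,0],[49,5],[51,1],[52,1],[54,0],[54,5],[55,1],[59,5],[60,2],[65,4],[66,1],[67,1],[69,0],[69,5]]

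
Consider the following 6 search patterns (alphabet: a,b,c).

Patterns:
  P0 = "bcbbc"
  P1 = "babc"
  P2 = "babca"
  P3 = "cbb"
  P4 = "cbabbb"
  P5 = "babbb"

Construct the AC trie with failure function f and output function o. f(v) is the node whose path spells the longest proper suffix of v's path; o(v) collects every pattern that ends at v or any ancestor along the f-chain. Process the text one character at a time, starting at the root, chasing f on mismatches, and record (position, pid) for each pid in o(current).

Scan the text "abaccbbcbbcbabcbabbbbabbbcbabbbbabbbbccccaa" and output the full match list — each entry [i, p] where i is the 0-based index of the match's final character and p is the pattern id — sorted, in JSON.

Build automaton:
Trie (insert patterns):
  0='ε' goto b→1 c→10
  1='b' goto a→6 c→2
  2='bc' goto b→3
  3='bcb' goto b→4
  4='bcbb' goto c→5
  5='bcbbc' goto ·  ←P0
  6='ba' goto b→7
  7='bab' goto b→17 c→8
  8='babc' goto a→9  ←P1
  9='babca' goto ·  ←P2
  10='c' goto b→11
  11='cb' goto a→13 b→12
  12='cbb' goto ·  ←P3
  13='cba' goto b→14
  14='cbab' goto b→15
  15='cbabb' goto b→16
  16='cbabbb' goto ·  ←P4
  17='babb' goto b→18
  18='babbb' goto ·  ←P5

BFS fail/out derivation:
  fail(1) 'b': from fail(0)=0 chase 'b': 0 ⇒ 0;  out=∅∪out(0)=∅
  fail(10) 'c': from fail(0)=0 chase 'c': 0 ⇒ 0;  out=∅∪out(0)=∅
  fail(2) 'bc': from fail(1)=0 chase 'c': 0 ⇒ 10;  out=∅∪out(10)=∅
  fail(6) 'ba': from fail(1)=0 chase 'a': 0 ⇒ 0;  out=∅∪out(0)=∅
  fail(11) 'cb': from fail(10)=0 chase 'b': 0 ⇒ 1;  out=∅∪out(1)=∅
  fail(3) 'bcb': from fail(2)=10 chase 'b': 10 ⇒ 11;  out=∅∪out(11)=∅
  fail(7) 'bab': from fail(6)=0 chase 'b': 0 ⇒ 1;  out=∅∪out(1)=∅
  fail(12) 'cbb': from fail(11)=1 chase 'b': 1→0 ⇒ 1;  out={3}∪out(1)={3}
  fail(13) 'cba': from fail(11)=1 chase 'a': 1 ⇒ 6;  out=∅∪out(6)=∅
  fail(4) 'bcbb': from fail(3)=11 chase 'b': 11 ⇒ 12;  out=∅∪out(12)={3}
  fail(8) 'babc': from fail(7)=1 chase 'c': 1 ⇒ 2;  out={1}∪out(2)={1}
  fail(14) 'cbab': from fail(13)=6 chase 'b': 6 ⇒ 7;  out=∅∪out(7)=∅
  fail(17) 'babb': from fail(7)=1 chase 'b': 1→0 ⇒ 1;  out=∅∪out(1)=∅
  fail(5) 'bcbbc': from fail(4)=12 chase 'c': 12→1 ⇒ 2;  out={0}∪out(2)={0}
  fail(9) 'babca': from fail(8)=2 chase 'a': 2→10→0 ⇒ 0;  out={2}∪out(0)={2}
  fail(15) 'cbabb': from fail(14)=7 chase 'b': 7 ⇒ 17;  out=∅∪out(17)=∅
  fail(18) 'babbb': from fail(17)=1 chase 'b': 1→0 ⇒ 1;  out={5}∪out(1)={5}
  fail(16) 'cbabbb': from fail(15)=17 chase 'b': 17 ⇒ 18;  out={4}∪out(18)={4,5}

Text stream:
pos 0 'a': at 0
pos 1 'b': at 1
pos 2 'a': at 6
pos 3 'c': at 10 (fail-walked)
pos 4 'c': at 10 (fail-walked)
pos 5 'b': at 11
pos 6 'b': at 12  emit P3@[4:6]
pos 7 'c': at 2 (fail-walked)
pos 8 'b': at 3
pos 9 'b': at 4  emit P3@[7:9]
pos 10 'c': at 5  emit P0@[6:10]
pos 11 'b': at 3 (fail-walked)
pos 12 'a': at 13 (fail-walked)
pos 13 'b': at 14
pos 14 'c': at 8 (fail-walked)  emit P1@[11:14]
pos 15 'b': at 3 (fail-walked)
pos 16 'a': at 13 (fail-walked)
pos 17 'b': at 14
pos 18 'b': at 15
pos 19 'b': at 16  emit P4@[14:19],P5@[15:19]
pos 20 'b': at 1 (fail-walked)
pos 21 'a': at 6
pos 22 'b': at 7
pos 23 'b': at 17
pos 24 'b': at 18  emit P5@[20:24]
pos 25 'c': at 2 (fail-walked)
pos 26 'b': at 3
pos 27 'a': at 13 (fail-walked)
pos 28 'b': at 14
pos 29 'b': at 15
pos 30 'b': at 16  emit P4@[25:30],P5@[26:30]
pos 31 'b': at 1 (fail-walked)
pos 32 'a': at 6
pos 33 'b': at 7
pos 34 'b': at 17
pos 35 'b': at 18  emit P5@[31:35]
pos 36 'b': at 1 (fail-walked)
pos 37 'c': at 2
pos 38 'c': at 10 (fail-walked)
pos 39 'c': at 10 (fail-walked)
pos 40 'c': at 10 (fail-walked)
pos 41 'a': at 0 (fail-walked)
pos 42 'a': at 0

All matches (sorted): [[6,3],[9,3],[10,0],[14,1],[19,4],[19,5],[24,5],[30,4],[30,5],[35,5]]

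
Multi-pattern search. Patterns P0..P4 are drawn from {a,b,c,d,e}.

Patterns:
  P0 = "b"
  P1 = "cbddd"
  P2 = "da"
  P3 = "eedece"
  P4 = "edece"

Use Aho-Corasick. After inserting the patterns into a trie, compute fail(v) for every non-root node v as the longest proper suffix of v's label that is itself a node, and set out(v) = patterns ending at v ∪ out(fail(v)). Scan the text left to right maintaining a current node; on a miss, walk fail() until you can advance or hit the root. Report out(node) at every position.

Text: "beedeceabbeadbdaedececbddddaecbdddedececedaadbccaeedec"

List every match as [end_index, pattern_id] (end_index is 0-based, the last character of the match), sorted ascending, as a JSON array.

Construct AC machine:
Trie nodes:
  n0 'ε': b→1 c→2 d→7 e→9
  n1 'b': ·  ←P0
  n2 'c': b→3
  n3 'cb': d→4
  n4 'cbd': d→5
  n5 'cbdd': d→6
  n6 'cbddd': ·  ←P1
  n7 'd': a→8
  n8 'da': ·  ←P2
  n9 'e': d→15 e→10
  n10 'ee': d→11
  n11 'eed': e→12
  n12 'eede': c→13
  n13 'eedec': e→14
  n14 'eedece': ·  ←P3
  n15 'ed': e→16
  n16 'ede': c→17
  n17 'edec': e→18
  n18 'edece': ·  ←P4

BFS fail/out derivation:
  n1('b'): parent n0 fail=0; on 'b' 0 → fail=0;  out {0}∪∅={0}
  n2('c'): parent n0 fail=0; on 'c' 0 → fail=0;  out ∅∪∅=∅
  n7('d'): parent n0 fail=0; on 'd' 0 → fail=0;  out ∅∪∅=∅
  n9('e'): parent n0 fail=0; on 'e' 0 → fail=0;  out ∅∪∅=∅
  n3('cb'): parent n2 fail=0; on 'b' 0 → fail=1;  out ∅∪{0}={0}
  n8('da'): parent n7 fail=0; on 'a' 0 → fail=0;  out {2}∪∅={2}
  n10('ee'): parent n9 fail=0; on 'e' 0 → fail=9;  out ∅∪∅=∅
  n15('ed'): parent n9 fail=0; on 'd' 0 → fail=7;  out ∅∪∅=∅
  n4('cbd'): parent n3 fail=1; on 'd' 1→0 → fail=7;  out ∅∪∅=∅
  n11('eed'): parent n10 fail=9; on 'd' 9 → fail=15;  out ∅∪∅=∅
  n16('ede'): parent n15 fail=7; on 'e' 7→0 → fail=9;  out ∅∪∅=∅
  n5('cbdd'): parent n4 fail=7; on 'd' 7→0 → fail=7;  out ∅∪∅=∅
  n12('eede'): parent n11 fail=15; on 'e' 15 → fail=16;  out ∅∪∅=∅
  n17('edec'): parent n16 fail=9; on 'c' 9→0 → fail=2;  out ∅∪∅=∅
  n6('cbddd'): parent n5 fail=7; on 'd' 7→0 → fail=7;  out {1}∪∅={1}
  n13('eedec'): parent n12 fail=16; on 'c' 16 → fail=17;  out ∅∪∅=∅
  n18('edece'): parent n17 fail=2; on 'e' 2→0 → fail=9;  out {4}∪∅={4}
  n14('eedece'): parent n13 fail=17; on 'e' 17 → fail=18;  out {3}∪{4}={3,4}

Text stream:
[0] read 'b'  n0⇒n1  → match P0@[0:0]
[1] read 'e'  n1⇒n9 (fail-walked)
[2] read 'e'  n9⇒n10
[3] read 'd'  n10⇒n11
[4] read 'e'  n11⇒n12
[5] read 'c'  n12⇒n13
[6] read 'e'  n13⇒n14  → match P3@[1:6],P4@[2:6]
[7] read 'a'  n14⇒n0 (fail-walked)
[8] read 'b'  n0⇒n1  → match P0@[8:8]
[9] read 'b'  n1⇒n1 (fail-walked)  → match P0@[9:9]
[10] read 'e'  n1⇒n9 (fail-walked)
[11] read 'a'  n9⇒n0 (fail-walked)
[12] read 'd'  n0⇒n7
[13] read 'b'  n7⇒n1 (fail-walked)  → match P0@[13:13]
[14] read 'd'  n1⇒n7 (fail-walked)
[15] read 'a'  n7⇒n8  → match P2@[14:15]
[16] read 'e'  n8⇒n9 (fail-walked)
[17] read 'd'  n9⇒n15
[18] read 'e'  n15⇒n16
[19] read 'c'  n16⇒n17
[20] read 'e'  n17⇒n18  → match P4@[16:20]
[21] read 'c'  n18⇒n2 (fail-walked)
[22] read 'b'  n2⇒n3  → match P0@[22:22]
[23] read 'd'  n3⇒n4
[24] read 'd'  n4⇒n5
[25] read 'd'  n5⇒n6  → match P1@[21:25]
[26] read 'd'  n6⇒n7 (fail-walked)
[27] read 'a'  n7⇒n8  → match P2@[26:27]
[28] read 'e'  n8⇒n9 (fail-walked)
[29] read 'c'  n9⇒n2 (fail-walked)
[30] read 'b'  n2⇒n3  → match P0@[30:30]
[31] read 'd'  n3⇒n4
[32] read 'd'  n4⇒n5
[33] read 'd'  n5⇒n6  → match P1@[29:33]
[34] read 'e'  n6⇒n9 (fail-walked)
[35] read 'd'  n9⇒n15
[36] read 'e'  n15⇒n16
[37] read 'c'  n16⇒n17
[38] read 'e'  n17⇒n18  → match P4@[34:38]
[39] read 'c'  n18⇒n2 (fail-walked)
[40] read 'e'  n2⇒n9 (fail-walked)
[41] read 'd'  n9⇒n15
[42] read 'a'  n15⇒n8 (fail-walked)  → match P2@[41:42]
[43] read 'a'  n8⇒n0 (fail-walked)
[44] read 'd'  n0⇒n7
[45] read 'b'  n7⇒n1 (fail-walked)  → match P0@[45:45]
[46] read 'c'  n1⇒n2 (fail-walked)
[47] read 'c'  n2⇒n2 (fail-walked)
[48] read 'a'  n2⇒n0 (fail-walked)
[49] read 'e'  n0⇒n9
[50] read 'e'  n9⇒n10
[51] read 'd'  n10⇒n11
[52] read 'e'  n11⇒n12
[53] read 'c'  n12⇒n13

Matches: [[0,0],[6,3],[6,4],[8,0],[9,0],[13,0],[15,2],[20,4],[22,0],[25,1],[27,2],[30,0],[33,1],[38,4],[42,2],[45,0]]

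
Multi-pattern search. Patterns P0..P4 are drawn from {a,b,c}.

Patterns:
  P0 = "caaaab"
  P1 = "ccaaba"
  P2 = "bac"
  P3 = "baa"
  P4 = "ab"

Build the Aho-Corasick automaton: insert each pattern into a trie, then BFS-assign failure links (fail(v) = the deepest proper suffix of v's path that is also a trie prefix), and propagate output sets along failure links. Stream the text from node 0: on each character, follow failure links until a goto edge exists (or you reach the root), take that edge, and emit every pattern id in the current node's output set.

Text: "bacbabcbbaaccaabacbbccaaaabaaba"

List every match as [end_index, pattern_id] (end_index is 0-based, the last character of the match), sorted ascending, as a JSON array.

Build:
Trie nodes:
  0='ε' goto a→16 b→12 c→1
  1='c' goto a→2 c→7
  2='ca' goto a→3
  3='caa' goto a→4
  4='caaa' goto a→5
  5='caaaa' goto b→6
  6='caaaab' goto ·  [P0 ends]
  7='cc' goto a→8
  8='cca' goto a→9
  9='ccaa' goto b→10
  10='ccaab' goto a→11
  11='ccaaba' goto ·  [P1 ends]
  12='b' goto a→13
  13='ba' goto a→15 c→14
  14='bac' goto ·  [P2 ends]
  15='baa' goto ·  [P3 ends]
  16='a' goto b→17
  17='ab' goto ·  [P4 ends]

BFS fail/out derivation:
  fail(1) 'c': from fail(0)=0 chase 'c': 0 ⇒ 0;  out=∅∪out(0)=∅
  fail(12) 'b': from fail(0)=0 chase 'b': 0 ⇒ 0;  out=∅∪out(0)=∅
  fail(16) 'a': from fail(0)=0 chase 'a': 0 ⇒ 0;  out=∅∪out(0)=∅
  fail(2) 'ca': from fail(1)=0 chase 'a': 0 ⇒ 16;  out=∅∪out(16)=∅
  fail(7) 'cc': from fail(1)=0 chase 'c': 0 ⇒ 1;  out=∅∪out(1)=∅
  fail(13) 'ba': from fail(12)=0 chase 'a': 0 ⇒ 16;  out=∅∪out(16)=∅
  fail(17) 'ab': from fail(16)=0 chase 'b': 0 ⇒ 12;  out={4}∪out(12)={4}
  fail(3) 'caa': from fail(2)=16 chase 'a': 16→0 ⇒ 16;  out=∅∪out(16)=∅
  fail(8) 'cca': from fail(7)=1 chase 'a': 1 ⇒ 2;  out=∅∪out(2)=∅
  fail(14) 'bac': from fail(13)=16 chase 'c': 16→0 ⇒ 1;  out={2}∪out(1)={2}
  fail(15) 'baa': from fail(13)=16 chase 'a': 16→0 ⇒ 16;  out={3}∪out(16)={3}
  fail(4) 'caaa': from fail(3)=16 chase 'a': 16→0 ⇒ 16;  out=∅∪out(16)=∅
  fail(9) 'ccaa': from fail(8)=2 chase 'a': 2 ⇒ 3;  out=∅∪out(3)=∅
  fail(5) 'caaaa': from fail(4)=16 chase 'a': 16→0 ⇒ 16;  out=∅∪out(16)=∅
  fail(10) 'ccaab': from fail(9)=3 chase 'b': 3→16 ⇒ 17;  out=∅∪out(17)={4}
  fail(6) 'caaaab': from fail(5)=16 chase 'b': 16 ⇒ 17;  out={0}∪out(17)={0,4}
  fail(11) 'ccaaba': from fail(10)=17 chase 'a': 17→12 ⇒ 13;  out={1}∪out(13)={1}

Text stream:
[0] read 'b'  n0⇒n12
[1] read 'a'  n12⇒n13
[2] read 'c'  n13⇒n14  → match P2@[0:2]
[3] read 'b'  n14⇒n12 (via fail)
[4] read 'a'  n12⇒n13
[5] read 'b'  n13⇒n17 (via fail)  → match P4@[4:5]
[6] read 'c'  n17⇒n1 (via fail)
[7] read 'b'  n1⇒n12 (via fail)
[8] read 'b'  n12⇒n12 (via fail)
[9] read 'a'  n12⇒n13
[10] read 'a'  n13⇒n15  → match P3@[8:10]
[11] read 'c'  n15⇒n1 (via fail)
[12] read 'c'  n1⇒n7
[13] read 'a'  n7⇒n8
[14] read 'a'  n8⇒n9
[15] read 'b'  n9⇒n10  → match P4@[14:15]
[16] read 'a'  n10⇒n11  → match P1@[11:16]
[17] read 'c'  n11⇒n14 (via fail)  → match P2@[15:17]
[18] read 'b'  n14⇒n12 (via fail)
[19] read 'b'  n12⇒n12 (via fail)
[20] read 'c'  n12⇒n1 (via fail)
[21] read 'c'  n1⇒n7
[22] read 'a'  n7⇒n8
[23] read 'a'  n8⇒n9
[24] read 'a'  n9⇒n4 (via fail)
[25] read 'a'  n4⇒n5
[26] read 'b'  n5⇒n6  → match P0@[21:26],P4@[25:26]
[27] read 'a'  n6⇒n13 (via fail)
[28] read 'a'  n13⇒n15  → match P3@[26:28]
[29] read 'b'  n15⇒n17 (via fail)  → match P4@[28:29]
[30] read 'a'  n17⇒n13 (via fail)

Result: [[2,2],[5,4],[10,3],[15,4],[16,1],[17,2],[26,0],[26,4],[28,3],[29,4]]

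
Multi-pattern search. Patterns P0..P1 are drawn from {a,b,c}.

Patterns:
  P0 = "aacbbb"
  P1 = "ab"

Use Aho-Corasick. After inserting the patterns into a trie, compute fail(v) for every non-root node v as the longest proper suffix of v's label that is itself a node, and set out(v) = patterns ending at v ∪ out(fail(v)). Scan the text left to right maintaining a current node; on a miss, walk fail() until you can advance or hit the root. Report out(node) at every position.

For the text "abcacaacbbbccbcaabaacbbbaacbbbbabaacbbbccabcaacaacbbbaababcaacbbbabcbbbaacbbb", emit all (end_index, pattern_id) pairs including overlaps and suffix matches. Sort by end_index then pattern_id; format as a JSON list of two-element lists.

Build:
Trie (insert patterns):
  n0 'ε': a→1
  n1 'a': a→2 b→7
  n2 'aa': c→3
  n3 'aac': b→4
  n4 'aacb': b→5
  n5 'aacbb': b→6
  n6 'aacbbb': ·  [P0 ends]
  n7 'ab': ·  [P1 ends]

Failure links (BFS by depth):
  fail(1) 'a': from fail(0)=0 chase 'a': 0 ⇒ 0;  out=∅∪out(0)=∅
  fail(2) 'aa': from fail(1)=0 chase 'a': 0 ⇒ 1;  out=∅∪out(1)=∅
  fail(7) 'ab': from fail(1)=0 chase 'b': 0 ⇒ 0;  out={1}∪out(0)={1}
  fail(3) 'aac': from fail(2)=1 chase 'c': 1→0 ⇒ 0;  out=∅∪out(0)=∅
  fail(4) 'aacb': from fail(3)=0 chase 'b': 0 ⇒ 0;  out=∅∪out(0)=∅
  fail(5) 'aacbb': from fail(4)=0 chase 'b': 0 ⇒ 0;  out=∅∪out(0)=∅
  fail(6) 'aacbbb': from fail(5)=0 chase 'b': 0 ⇒ 0;  out={0}∪out(0)={0}

Run:
[0] read 'a'  n0⇒n1
[1] read 'b'  n1⇒n7  → match P1@[0:1]
[2] read 'c'  n7⇒n0 (fail-walked)
[3] read 'a'  n0⇒n1
[4] read 'c'  n1⇒n0 (fail-walked)
[5] read 'a'  n0⇒n1
[6] read 'a'  n1⇒n2
[7] read 'c'  n2⇒n3
[8] read 'b'  n3⇒n4
[9] read 'b'  n4⇒n5
[10] read 'b'  n5⇒n6  → match P0@[5:10]
[11] read 'c'  n6⇒n0 (fail-walked)
[12] read 'c'  n0⇒n0
[13] read 'b'  n0⇒n0
[14] read 'c'  n0⇒n0
[15] read 'a'  n0⇒n1
[16] read 'a'  n1⇒n2
[17] read 'b'  n2⇒n7 (fail-walked)  → match P1@[16:17]
[18] read 'a'  n7⇒n1 (fail-walked)
[19] read 'a'  n1⇒n2
[20] read 'c'  n2⇒n3
[21] read 'b'  n3⇒n4
[22] read 'b'  n4⇒n5
[23] read 'b'  n5⇒n6  → match P0@[18:23]
[24] read 'a'  n6⇒n1 (fail-walked)
[25] read 'a'  n1⇒n2
[26] read 'c'  n2⇒n3
[27] read 'b'  n3⇒n4
[28] read 'b'  n4⇒n5
[29] read 'b'  n5⇒n6  → match P0@[24:29]
[30] read 'b'  n6⇒n0 (fail-walked)
[31] read 'a'  n0⇒n1
[32] read 'b'  n1⇒n7  → match P1@[31:32]
[33] read 'a'  n7⇒n1 (fail-walked)
[34] read 'a'  n1⇒n2
[35] read 'c'  n2⇒n3
[36] read 'b'  n3⇒n4
[37] read 'b'  n4⇒n5
[38] read 'b'  n5⇒n6  → match P0@[33:38]
[39] read 'c'  n6⇒n0 (fail-walked)
[40] read 'c'  n0⇒n0
[41] read 'a'  n0⇒n1
[42] read 'b'  n1⇒n7  → match P1@[41:42]
[43] read 'c'  n7⇒n0 (fail-walked)
[44] read 'a'  n0⇒n1
[45] read 'a'  n1⇒n2
[46] read 'c'  n2⇒n3
[47] read 'a'  n3⇒n1 (fail-walked)
[48] read 'a'  n1⇒n2
[49] read 'c'  n2⇒n3
[50] read 'b'  n3⇒n4
[51] read 'b'  n4⇒n5
[52] read 'b'  n5⇒n6  → match P0@[47:52]
[53] read 'a'  n6⇒n1 (fail-walked)
[54] read 'a'  n1⇒n2
[55] read 'b'  n2⇒n7 (fail-walked)  → match P1@[54:55]
[56] read 'a'  n7⇒n1 (fail-walked)
[57] read 'b'  n1⇒n7  → match P1@[56:57]
[58] read 'c'  n7⇒n0 (fail-walked)
[59] read 'a'  n0⇒n1
[60] read 'a'  n1⇒n2
[61] read 'c'  n2⇒n3
[62] read 'b'  n3⇒n4
[63] read 'b'  n4⇒n5
[64] read 'b'  n5⇒n6  → match P0@[59:64]
[65] read 'a'  n6⇒n1 (fail-walked)
[66] read 'b'  n1⇒n7  → match P1@[65:66]
[67] read 'c'  n7⇒n0 (fail-walked)
[68] read 'b'  n0⇒n0
[69] read 'b'  n0⇒n0
[70] read 'b'  n0⇒n0
[71] read 'a'  n0⇒n1
[72] read 'a'  n1⇒n2
[73] read 'c'  n2⇒n3
[74] read 'b'  n3⇒n4
[75] read 'b'  n4⇒n5
[76] read 'b'  n5⇒n6  → match P0@[71:76]

All matches (sorted): [[1,1],[10,0],[17,1],[23,0],[29,0],[32,1],[38,0],[42,1],[52,0],[55,1],[57,1],[64,0],[66,1],[76,0]]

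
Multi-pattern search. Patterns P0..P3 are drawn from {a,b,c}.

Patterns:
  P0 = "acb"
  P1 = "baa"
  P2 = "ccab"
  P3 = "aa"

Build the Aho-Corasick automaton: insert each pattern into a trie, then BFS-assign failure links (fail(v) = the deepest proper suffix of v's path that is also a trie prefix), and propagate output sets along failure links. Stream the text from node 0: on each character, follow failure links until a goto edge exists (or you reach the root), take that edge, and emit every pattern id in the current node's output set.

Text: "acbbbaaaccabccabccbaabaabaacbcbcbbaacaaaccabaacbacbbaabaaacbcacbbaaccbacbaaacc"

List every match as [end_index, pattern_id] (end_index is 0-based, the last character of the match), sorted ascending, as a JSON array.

Build automaton:
Trie (insert patterns):
  0='ε' goto a→1 b→4 c→7
  1='a' goto a→11 c→2
  2='ac' goto b→3
  3='acb' goto ·  [P0 ends]
  4='b' goto a→5
  5='ba' goto a→6
  6='baa' goto ·  [P1 ends]
  7='c' goto c→8
  8='cc' goto a→9
  9='cca' goto b→10
  10='ccab' goto ·  [P2 ends]
  11='aa' goto ·  [P3 ends]

Failure links (BFS by depth):
  n1('a'): parent n0 fail=0; on 'a' 0 → fail=0;  out ∅∪∅=∅
  n4('b'): parent n0 fail=0; on 'b' 0 → fail=0;  out ∅∪∅=∅
  n7('c'): parent n0 fail=0; on 'c' 0 → fail=0;  out ∅∪∅=∅
  n2('ac'): parent n1 fail=0; on 'c' 0 → fail=7;  out ∅∪∅=∅
  n5('ba'): parent n4 fail=0; on 'a' 0 → fail=1;  out ∅∪∅=∅
  n8('cc'): parent n7 fail=0; on 'c' 0 → fail=7;  out ∅∪∅=∅
  n11('aa'): parent n1 fail=0; on 'a' 0 → fail=1;  out {3}∪∅={3}
  n3('acb'): parent n2 fail=7; on 'b' 7→0 → fail=4;  out {0}∪∅={0}
  n6('baa'): parent n5 fail=1; on 'a' 1 → fail=11;  out {1}∪{3}={1,3}
  n9('cca'): parent n8 fail=7; on 'a' 7→0 → fail=1;  out ∅∪∅=∅
  n10('ccab'): parent n9 fail=1; on 'b' 1→0 → fail=4;  out {2}∪∅={2}

Scan:
i=0 'a': node 0→1
i=1 'c': node 1→2
i=2 'b': node 2→3  ** P0@[0:2]
i=3 'b': node 3→4 (fail-walked)
i=4 'b': node 4→4 (fail-walked)
i=5 'a': node 4→5
i=6 'a': node 5→6  ** P1@[4:6],P3@[5:6]
i=7 'a': node 6→11 (fail-walked)  ** P3@[6:7]
i=8 'c': node 11→2 (fail-walked)
i=9 'c': node 2→8 (fail-walked)
i=10 'a': node 8→9
i=11 'b': node 9→10  ** P2@[8:11]
i=12 'c': node 10→7 (fail-walked)
i=13 'c': node 7→8
i=14 'a': node 8→9
i=15 'b': node 9→10  ** P2@[12:15]
i=16 'c': node 10→7 (fail-walked)
i=17 'c': node 7→8
i=18 'b': node 8→4 (fail-walked)
i=19 'a': node 4→5
i=20 'a': node 5→6  ** P1@[18:20],P3@[19:20]
i=21 'b': node 6→4 (fail-walked)
i=22 'a': node 4→5
i=23 'a': node 5→6  ** P1@[21:23],P3@[22:23]
i=24 'b': node 6→4 (fail-walked)
i=25 'a': node 4→5
i=26 'a': node 5→6  ** P1@[24:26],P3@[25:26]
i=27 'c': node 6→2 (fail-walked)
i=28 'b': node 2→3  ** P0@[26:28]
i=29 'c': node 3→7 (fail-walked)
i=30 'b': node 7→4 (fail-walked)
i=31 'c': node 4→7 (fail-walked)
i=32 'b': node 7→4 (fail-walked)
i=33 'b': node 4→4 (fail-walked)
i=34 'a': node 4→5
i=35 'a': node 5→6  ** P1@[33:35],P3@[34:35]
i=36 'c': node 6→2 (fail-walked)
i=37 'a': node 2→1 (fail-walked)
i=38 'a': node 1→11  ** P3@[37:38]
i=39 'a': node 11→11 (fail-walked)  ** P3@[38:39]
i=40 'c': node 11→2 (fail-walked)
i=41 'c': node 2→8 (fail-walked)
i=42 'a': node 8→9
i=43 'b': node 9→10  ** P2@[40:43]
i=44 'a': node 10→5 (fail-walked)
i=45 'a': node 5→6  ** P1@[43:45],P3@[44:45]
i=46 'c': node 6→2 (fail-walked)
i=47 'b': node 2→3  ** P0@[45:47]
i=48 'a': node 3→5 (fail-walked)
i=49 'c': node 5→2 (fail-walked)
i=50 'b': node 2→3  ** P0@[48:50]
i=51 'b': node 3→4 (fail-walked)
i=52 'a': node 4→5
i=53 'a': node 5→6  ** P1@[51:53],P3@[52:53]
i=54 'b': node 6→4 (fail-walked)
i=55 'a': node 4→5
i=56 'a': node 5→6  ** P1@[54:56],P3@[55:56]
i=57 'a': node 6→11 (fail-walked)  ** P3@[56:57]
i=58 'c': node 11→2 (fail-walked)
i=59 'b': node 2→3  ** P0@[57:59]
i=60 'c': node 3→7 (fail-walked)
i=61 'a': node 7→1 (fail-walked)
i=62 'c': node 1→2
i=63 'b': node 2→3  ** P0@[61:63]
i=64 'b': node 3→4 (fail-walked)
i=65 'a': node 4→5
i=66 'a': node 5→6  ** P1@[64:66],P3@[65:66]
i=67 'c': node 6→2 (fail-walked)
i=68 'c': node 2→8 (fail-walked)
i=69 'b': node 8→4 (fail-walked)
i=70 'a': node 4→5
i=71 'c': node 5→2 (fail-walked)
i=72 'b': node 2→3  ** P0@[70:72]
i=73 'a': node 3→5 (fail-walked)
i=74 'a': node 5→6  ** P1@[72:74],P3@[73:74]
i=75 'a': node 6→11 (fail-walked)  ** P3@[74:75]
i=76 'c': node 11→2 (fail-walked)
i=77 'c': node 2→8 (fail-walked)

Result: [[2,0],[6,1],[6,3],[7,3],[11,2],[15,2],[20,1],[20,3],[23,1],[23,3],[26,1],[26,3],[28,0],[35,1],[35,3],[38,3],[39,3],[43,2],[45,1],[45,3],[47,0],[50,0],[53,1],[53,3],[56,1],[56,3],[57,3],[59,0],[63,0],[66,1],[66,3],[72,0],[74,1],[74,3],[75,3]]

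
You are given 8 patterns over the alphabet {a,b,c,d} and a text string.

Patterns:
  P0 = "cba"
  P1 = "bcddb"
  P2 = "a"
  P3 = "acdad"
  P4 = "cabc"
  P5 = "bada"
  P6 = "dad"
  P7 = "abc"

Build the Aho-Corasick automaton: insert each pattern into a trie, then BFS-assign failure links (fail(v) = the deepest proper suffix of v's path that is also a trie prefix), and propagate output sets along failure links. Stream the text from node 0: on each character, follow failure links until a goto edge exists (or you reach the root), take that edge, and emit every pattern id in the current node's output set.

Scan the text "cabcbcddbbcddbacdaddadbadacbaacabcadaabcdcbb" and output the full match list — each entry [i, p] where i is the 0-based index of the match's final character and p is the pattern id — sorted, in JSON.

Construct AC machine:
Trie (insert patterns):
  n0 'ε': a→9 b→4 c→1 d→20
  n1 'c': a→14 b→2
  n2 'cb': a→3
  n3 'cba': ·  [P0 ends]
  n4 'b': a→17 c→5
  n5 'bc': d→6
  n6 'bcd': d→7
  n7 'bcdd': b→8
  n8 'bcddb': ·  [P1 ends]
  n9 'a': b→23 c→10  [P2 ends]
  n10 'ac': d→11
  n11 'acd': a→12
  n12 'acda': d→13
  n13 'acdad': ·  [P3 ends]
  n14 'ca': b→15
  n15 'cab': c→16
  n16 'cabc': ·  [P4 ends]
  n17 'ba': d→18
  n18 'bad': a→19
  n19 'bada': ·  [P5 ends]
  n20 'd': a→21
  n21 'da': d→22
  n22 'dad': ·  [P6 ends]
  n23 'ab': c→24
  n24 'abc': ·  [P7 ends]

Failure links (BFS by depth):
  fail(1) 'c': from fail(0)=0 chase 'c': 0 ⇒ 0;  out=∅∪out(0)=∅
  fail(4) 'b': from fail(0)=0 chase 'b': 0 ⇒ 0;  out=∅∪out(0)=∅
  fail(9) 'a': from fail(0)=0 chase 'a': 0 ⇒ 0;  out={2}∪out(0)={2}
  fail(20) 'd': from fail(0)=0 chase 'd': 0 ⇒ 0;  out=∅∪out(0)=∅
  fail(2) 'cb': from fail(1)=0 chase 'b': 0 ⇒ 4;  out=∅∪out(4)=∅
  fail(5) 'bc': from fail(4)=0 chase 'c': 0 ⇒ 1;  out=∅∪out(1)=∅
  fail(10) 'ac': from fail(9)=0 chase 'c': 0 ⇒ 1;  out=∅∪out(1)=∅
  fail(14) 'ca': from fail(1)=0 chase 'a': 0 ⇒ 9;  out=∅∪out(9)={2}
  fail(17) 'ba': from fail(4)=0 chase 'a': 0 ⇒ 9;  out=∅∪out(9)={2}
  fail(21) 'da': from fail(20)=0 chase 'a': 0 ⇒ 9;  out=∅∪out(9)={2}
  fail(23) 'ab': from fail(9)=0 chase 'b': 0 ⇒ 4;  out=∅∪out(4)=∅
  fail(3) 'cba': from fail(2)=4 chase 'a': 4 ⇒ 17;  out={0}∪out(17)={0,2}
  fail(6) 'bcd': from fail(5)=1 chase 'd': 1→0 ⇒ 20;  out=∅∪out(20)=∅
  fail(11) 'acd': from fail(10)=1 chase 'd': 1→0 ⇒ 20;  out=∅∪out(20)=∅
  fail(15) 'cab': from fail(14)=9 chase 'b': 9 ⇒ 23;  out=∅∪out(23)=∅
  fail(18) 'bad': from fail(17)=9 chase 'd': 9→0 ⇒ 20;  out=∅∪out(20)=∅
  fail(22) 'dad': from fail(21)=9 chase 'd': 9→0 ⇒ 20;  out={6}∪out(20)={6}
  fail(24) 'abc': from fail(23)=4 chase 'c': 4 ⇒ 5;  out={7}∪out(5)={7}
  fail(7) 'bcdd': from fail(6)=20 chase 'd': 20→0 ⇒ 20;  out=∅∪out(20)=∅
  fail(12) 'acda': from fail(11)=20 chase 'a': 20 ⇒ 21;  out=∅∪out(21)={2}
  fail(16) 'cabc': from fail(15)=23 chase 'c': 23 ⇒ 24;  out={4}∪out(24)={4,7}
  fail(19) 'bada': from fail(18)=20 chase 'a': 20 ⇒ 21;  out={5}∪out(21)={2,5}
  fail(8) 'bcddb': from fail(7)=20 chase 'b': 20→0 ⇒ 4;  out={1}∪out(4)={1}
  fail(13) 'acdad': from fail(12)=21 chase 'd': 21 ⇒ 22;  out={3}∪out(22)={3,6}

Text stream:
[0] read 'c'  n0⇒n1
[1] read 'a'  n1⇒n14  ** P2@[1:1]
[2] read 'b'  n14⇒n15
[3] read 'c'  n15⇒n16  ** P4@[0:3],P7@[1:3]
[4] read 'b'  n16⇒n2 (via fail)
[5] read 'c'  n2⇒n5 (via fail)
[6] read 'd'  n5⇒n6
[7] read 'd'  n6⇒n7
[8] read 'b'  n7⇒n8  ** P1@[4:8]
[9] read 'b'  n8⇒n4 (via fail)
[10] read 'c'  n4⇒n5
[11] read 'd'  n5⇒n6
[12] read 'd'  n6⇒n7
[13] read 'b'  n7⇒n8  ** P1@[9:13]
[14] read 'a'  n8⇒n17 (via fail)  ** P2@[14:14]
[15] read 'c'  n17⇒n10 (via fail)
[16] read 'd'  n10⇒n11
[17] read 'a'  n11⇒n12  ** P2@[17:17]
[18] read 'd'  n12⇒n13  ** P3@[14:18],P6@[16:18]
[19] read 'd'  n13⇒n20 (via fail)
[20] read 'a'  n20⇒n21  ** P2@[20:20]
[21] read 'd'  n21⇒n22  ** P6@[19:21]
[22] read 'b'  n22⇒n4 (via fail)
[23] read 'a'  n4⇒n17  ** P2@[23:23]
[24] read 'd'  n17⇒n18
[25] read 'a'  n18⇒n19  ** P2@[25:25],P5@[22:25]
[26] read 'c'  n19⇒n10 (via fail)
[27] read 'b'  n10⇒n2 (via fail)
[28] read 'a'  n2⇒n3  ** P0@[26:28],P2@[28:28]
[29] read 'a'  n3⇒n9 (via fail)  ** P2@[29:29]
[30] read 'c'  n9⇒n10
[31] read 'a'  n10⇒n14 (via fail)  ** P2@[31:31]
[32] read 'b'  n14⇒n15
[33] read 'c'  n15⇒n16  ** P4@[30:33],P7@[31:33]
[34] read 'a'  n16⇒n14 (via fail)  ** P2@[34:34]
[35] read 'd'  n14⇒n20 (via fail)
[36] read 'a'  n20⇒n21  ** P2@[36:36]
[37] read 'a'  n21⇒n9 (via fail)  ** P2@[37:37]
[38] read 'b'  n9⇒n23
[39] read 'c'  n23⇒n24  ** P7@[37:39]
[40] read 'd'  n24⇒n6 (via fail)
[41] read 'c'  n6⇒n1 (via fail)
[42] read 'b'  n1⇒n2
[43] read 'b'  n2⇒n4 (via fail)

Result: [[1,2],[3,4],[3,7],[8,1],[13,1],[14,2],[17,2],[18,3],[18,6],[20,2],[21,6],[23,2],[25,2],[25,5],[28,0],[28,2],[29,2],[31,2],[33,4],[33,7],[34,2],[36,2],[37,2],[39,7]]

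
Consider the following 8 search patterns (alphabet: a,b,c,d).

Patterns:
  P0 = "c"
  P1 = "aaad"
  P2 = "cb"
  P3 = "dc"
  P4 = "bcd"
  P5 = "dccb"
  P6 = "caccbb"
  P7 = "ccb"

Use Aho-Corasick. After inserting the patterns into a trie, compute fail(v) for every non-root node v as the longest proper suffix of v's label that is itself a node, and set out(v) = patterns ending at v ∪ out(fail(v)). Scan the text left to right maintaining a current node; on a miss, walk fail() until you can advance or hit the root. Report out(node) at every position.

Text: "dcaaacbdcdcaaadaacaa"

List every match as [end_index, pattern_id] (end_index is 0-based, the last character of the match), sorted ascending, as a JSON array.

Construct AC machine:
Trie (insert patterns):
  n0 'ε': a→2 b→9 c→1 d→7
  n1 'c': a→14 b→6 c→19  ←P0
  n2 'a': a→3
  n3 'aa': a→4
  n4 'aaa': d→5
  n5 'aaad': ·  ←P1
  n6 'cb': ·  ←P2
  n7 'd': c→8
  n8 'dc': c→12  ←P3
  n9 'b': c→10
  n10 'bc': d→11
  n11 'bcd': ·  ←P4
  n12 'dcc': b→13
  n13 'dccb': ·  ←P5
  n14 'ca': c→15
  n15 'cac': c→16
  n16 'cacc': b→17
  n17 'caccb': b→18
  n18 'caccbb': ·  ←P6
  n19 'cc': b→20
  n20 'ccb': ·  ←P7

Failure links (BFS by depth):
  n1('c'): parent n0 fail=0; on 'c' 0 → fail=0;  out {0}∪∅={0}
  n2('a'): parent n0 fail=0; on 'a' 0 → fail=0;  out ∅∪∅=∅
  n7('d'): parent n0 fail=0; on 'd' 0 → fail=0;  out ∅∪∅=∅
  n9('b'): parent n0 fail=0; on 'b' 0 → fail=0;  out ∅∪∅=∅
  n3('aa'): parent n2 fail=0; on 'a' 0 → fail=2;  out ∅∪∅=∅
  n6('cb'): parent n1 fail=0; on 'b' 0 → fail=9;  out {2}∪∅={2}
  n8('dc'): parent n7 fail=0; on 'c' 0 → fail=1;  out {3}∪{0}={0,3}
  n10('bc'): parent n9 fail=0; on 'c' 0 → fail=1;  out ∅∪{0}={0}
  n14('ca'): parent n1 fail=0; on 'a' 0 → fail=2;  out ∅∪∅=∅
  n19('cc'): parent n1 fail=0; on 'c' 0 → fail=1;  out ∅∪{0}={0}
  n4('aaa'): parent n3 fail=2; on 'a' 2 → fail=3;  out ∅∪∅=∅
  n11('bcd'): parent n10 fail=1; on 'd' 1→0 → fail=7;  out {4}∪∅={4}
  n12('dcc'): parent n8 fail=1; on 'c' 1 → fail=19;  out ∅∪{0}={0}
  n15('cac'): parent n14 fail=2; on 'c' 2→0 → fail=1;  out ∅∪{0}={0}
  n20('ccb'): parent n19 fail=1; on 'b' 1 → fail=6;  out {7}∪{2}={2,7}
  n5('aaad'): parent n4 fail=3; on 'd' 3→2→0 → fail=7;  out {1}∪∅={1}
  n13('dccb'): parent n12 fail=19; on 'b' 19 → fail=20;  out {5}∪{2,7}={2,5,7}
  n16('cacc'): parent n15 fail=1; on 'c' 1 → fail=19;  out ∅∪{0}={0}
  n17('caccb'): parent n16 fail=19; on 'b' 19 → fail=20;  out ∅∪{2,7}={2,7}
  n18('caccbb'): parent n17 fail=20; on 'b' 20→6→9→0 → fail=9;  out {6}∪∅={6}

Text stream:
pos 0 'd': at 7
pos 1 'c': at 8  → match P0@[1:1],P3@[0:1]
pos 2 'a': at 14 (fail-walked)
pos 3 'a': at 3 (fail-walked)
pos 4 'a': at 4
pos 5 'c': at 1 (fail-walked)  → match P0@[5:5]
pos 6 'b': at 6  → match P2@[5:6]
pos 7 'd': at 7 (fail-walked)
pos 8 'c': at 8  → match P0@[8:8],P3@[7:8]
pos 9 'd': at 7 (fail-walked)
pos 10 'c': at 8  → match P0@[10:10],P3@[9:10]
pos 11 'a': at 14 (fail-walked)
pos 12 'a': at 3 (fail-walked)
pos 13 'a': at 4
pos 14 'd': at 5  → match P1@[11:14]
pos 15 'a': at 2 (fail-walked)
pos 16 'a': at 3
pos 17 'c': at 1 (fail-walked)  → match P0@[17:17]
pos 18 'a': at 14
pos 19 'a': at 3 (fail-walked)

Result: [[1,0],[1,3],[5,0],[6,2],[8,0],[8,3],[10,0],[10,3],[14,1],[17,0]]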